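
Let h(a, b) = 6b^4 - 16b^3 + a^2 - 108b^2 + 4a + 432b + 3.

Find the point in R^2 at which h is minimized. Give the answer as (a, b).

(-2, -3)

h(a,b) separates as P(a) + Q(b) + 3, so its minimum is min P + min Q + 3.
P'(a) = 2a + 4 vanishes at a ∈ {-2}; Q'(b) = 24(b - 3)(b - 2)(b + 3) vanishes at b ∈ {-3, 2, 3}.
Local minima of P (where P''>0): P(-2)=-4. Local minima of Q: Q(-3)=-1350, Q(3)=378.
So the global minimum of h is P(-2) + Q(-3) + 3 = -4 − 1350 + 3 = -1351, attained at (-2, -3).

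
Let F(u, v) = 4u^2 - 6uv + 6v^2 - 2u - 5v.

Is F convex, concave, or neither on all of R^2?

convex

F is quadratic, so its Hessian is the constant matrix H = [[8, -6], [-6, 12]].
det(H) = 60, tr(H) = 20.
det(H) > 0 and tr(H) > 0, so H is positive definite everywhere: convex.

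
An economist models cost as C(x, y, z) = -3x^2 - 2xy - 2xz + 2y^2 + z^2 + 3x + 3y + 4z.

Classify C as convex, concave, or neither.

neither

C is quadratic, so its Hessian is the constant matrix H = [[-6, -2, -2], [-2, 4, 0], [-2, 0, 2]].
Leading principal minors: -6, -28, -72.
Neither pattern holds ⇒ H is indefinite ⇒ neither convex nor concave.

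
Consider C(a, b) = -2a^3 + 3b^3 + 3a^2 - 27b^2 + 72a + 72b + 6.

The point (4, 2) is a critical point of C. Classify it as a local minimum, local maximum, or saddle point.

local maximum

The mixed partial ∂²C/∂a∂b is 0, so the Hessian at any point is diag(C_aa, C_bb) = diag(6(-2a + 1), 18(b - 3)).
At (4, 2): H = diag(-42, -18).
Both eigenvalues are negative, so H is negative definite: a local maximum.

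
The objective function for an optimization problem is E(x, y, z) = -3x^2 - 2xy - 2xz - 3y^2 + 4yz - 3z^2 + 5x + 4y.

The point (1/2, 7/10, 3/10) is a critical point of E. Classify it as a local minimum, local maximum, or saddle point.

The Hessian is constant: H = [[-6, -2, -2], [-2, -6, 4], [-2, 4, -6]].
Leading principal minors: Δ₁ = -6, Δ₂ = 32, Δ₃ = -40.
The minors alternate sign starting negative (−, +, −), so H is negative definite: a local maximum.

local maximum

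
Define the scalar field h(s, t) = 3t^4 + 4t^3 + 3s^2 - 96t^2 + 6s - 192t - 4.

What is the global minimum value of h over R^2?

-1287

h(s,t) separates as P(s) + Q(t) − 4, so its minimum is min P + min Q − 4.
P'(s) = 6s + 6 vanishes at s ∈ {-1}; Q'(t) = 12(t - 4)(t + 1)(t + 4) vanishes at t ∈ {-4, -1, 4}.
Local minima of P (where P''>0): P(-1)=-3. Local minima of Q: Q(-4)=-256, Q(4)=-1280.
So the global minimum of h is P(-1) + Q(4) − 4 = -3 − 1280 − 4 = -1287, attained at (-1, 4).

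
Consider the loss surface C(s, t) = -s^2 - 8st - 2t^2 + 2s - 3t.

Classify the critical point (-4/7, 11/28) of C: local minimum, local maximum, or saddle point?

saddle point

The Hessian of C is constant: H = [[-2, -8], [-8, -4]].
det(H) = (-2)·(-4) − (-8)² = -56.
Since det(H) < 0, H is indefinite and the critical point is a saddle point.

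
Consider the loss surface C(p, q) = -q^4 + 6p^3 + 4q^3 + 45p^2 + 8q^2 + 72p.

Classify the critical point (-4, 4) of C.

The mixed partial ∂²C/∂p∂q is 0, so the Hessian at any point is diag(C_pp, C_qq) = diag(18(2p + 5), 4(-3q^2 + 6q + 4)).
At (-4, 4): H = diag(-54, -80).
Both eigenvalues are negative, so H is negative definite: a local maximum.

local maximum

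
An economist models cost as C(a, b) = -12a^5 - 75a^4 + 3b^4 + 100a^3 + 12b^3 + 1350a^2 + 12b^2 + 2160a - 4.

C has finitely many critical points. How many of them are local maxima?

C separates as a function of a plus a function of b, so ∇C=0 decouples.
∂C/∂a = -60(a - 3)(a + 1)(a + 3)(a + 4) = 0 at a ∈ {-4, -3, -1, 3}; ∂C/∂b = 12b(b + 1)(b + 2) = 0 at b ∈ {-2, -1, 0}.
The Hessian is diagonal: diag(C_aa, C_bb). Second derivatives: C_aa(-4)=1260, C_aa(-3)=-720, C_aa(-1)=1440, C_aa(3)=-10080; C_bb(-2)=24, C_bb(-1)=-12, C_bb(0)=24.
Local maxima occur where both diagonal entries negative: (-3, -1), (3, -1). Count: 2.

2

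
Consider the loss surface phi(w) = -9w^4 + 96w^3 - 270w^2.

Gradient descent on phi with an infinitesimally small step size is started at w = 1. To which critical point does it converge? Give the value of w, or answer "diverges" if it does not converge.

phi'(w) = -36w(w - 5)(w - 3), so phi'(1) = -288.
Gradient descent moves in the -phi' direction, i.e. w is increasing.
The nearest critical point in that direction is w = 3, where phi'' = 216 > 0 (a local minimum). The iterate converges there.

3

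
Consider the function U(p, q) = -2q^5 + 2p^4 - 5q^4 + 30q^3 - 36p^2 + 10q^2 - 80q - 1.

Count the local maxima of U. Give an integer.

2

U separates as a function of p plus a function of q, so ∇U=0 decouples.
∂U/∂p = 8p(p - 3)(p + 3) = 0 at p ∈ {-3, 0, 3}; ∂U/∂q = -10(q - 2)(q - 1)(q + 1)(q + 4) = 0 at q ∈ {-4, -1, 1, 2}.
The Hessian is diagonal: diag(U_pp, U_qq). Second derivatives: U_pp(-3)=144, U_pp(0)=-72, U_pp(3)=144; U_qq(-4)=900, U_qq(-1)=-180, U_qq(1)=100, U_qq(2)=-180.
Local maxima occur where both diagonal entries negative: (0, -1), (0, 2). Count: 2.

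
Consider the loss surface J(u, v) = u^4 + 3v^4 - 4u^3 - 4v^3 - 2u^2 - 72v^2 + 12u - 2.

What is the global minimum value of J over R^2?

-651

J(u,v) separates as P(u) + Q(v) − 2, so its minimum is min P + min Q − 2.
P'(u) = 4(u - 3)(u - 1)(u + 1) vanishes at u ∈ {-1, 1, 3}; Q'(v) = 12v(v - 4)(v + 3) vanishes at v ∈ {-3, 0, 4}.
Local minima of P (where P''>0): P(-1)=-9, P(3)=-9. Local minima of Q: Q(-3)=-297, Q(4)=-640.
So the global minimum of J is P(-1) + Q(4) − 2 = -9 − 640 − 2 = -651, attained at (-1, 4).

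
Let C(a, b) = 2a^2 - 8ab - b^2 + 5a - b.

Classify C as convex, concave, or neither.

C is quadratic, so its Hessian is the constant matrix H = [[4, -8], [-8, -2]].
det(H) = -72, tr(H) = 2.
det(H) < 0, so H is indefinite: neither convex nor concave.

neither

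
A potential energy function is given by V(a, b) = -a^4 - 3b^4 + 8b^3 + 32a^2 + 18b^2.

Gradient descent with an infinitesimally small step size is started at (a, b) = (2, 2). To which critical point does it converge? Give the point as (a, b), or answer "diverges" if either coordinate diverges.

V is separable, so gradient descent decouples: a follows -∂V/∂a, b follows -∂V/∂b.
∂V/∂a = -4a(a - 4)(a + 4); at a=2 this is 96, so a decreases.
∂V/∂b = -12b(b - 3)(b + 1); at b=2 this is 72, so b decreases.
a converges to its nearest critical value 0 (a local min of the a-part); b converges to 0. The iterate converges to (0, 0).

(0, 0)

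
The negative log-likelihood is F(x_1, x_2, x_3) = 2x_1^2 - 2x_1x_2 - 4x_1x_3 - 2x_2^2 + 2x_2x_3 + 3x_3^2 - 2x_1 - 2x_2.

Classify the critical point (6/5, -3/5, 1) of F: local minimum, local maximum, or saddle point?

The Hessian is constant: H = [[4, -2, -4], [-2, -4, 2], [-4, 2, 6]].
Leading principal minors: Δ₁ = 4, Δ₂ = -20, Δ₃ = -40.
The minors fit neither the all-positive nor the alternating-sign pattern, so H is indefinite: a saddle point.

saddle point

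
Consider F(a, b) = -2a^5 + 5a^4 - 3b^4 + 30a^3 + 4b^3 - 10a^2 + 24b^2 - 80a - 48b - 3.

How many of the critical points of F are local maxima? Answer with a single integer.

4

F separates as a function of a plus a function of b, so ∇F=0 decouples.
∂F/∂a = -10(a - 4)(a - 1)(a + 1)(a + 2) = 0 at a ∈ {-2, -1, 1, 4}; ∂F/∂b = -12(b - 2)(b - 1)(b + 2) = 0 at b ∈ {-2, 1, 2}.
The Hessian is diagonal: diag(F_aa, F_bb). Second derivatives: F_aa(-2)=180, F_aa(-1)=-100, F_aa(1)=180, F_aa(4)=-900; F_bb(-2)=-144, F_bb(1)=36, F_bb(2)=-48.
Local maxima occur where both diagonal entries negative: (-1, -2), (-1, 2), (4, -2), (4, 2). Count: 4.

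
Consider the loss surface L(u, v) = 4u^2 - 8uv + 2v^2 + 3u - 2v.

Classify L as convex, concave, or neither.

neither

L is quadratic, so its Hessian is the constant matrix H = [[8, -8], [-8, 4]].
det(H) = -32, tr(H) = 12.
det(H) < 0, so H is indefinite: neither convex nor concave.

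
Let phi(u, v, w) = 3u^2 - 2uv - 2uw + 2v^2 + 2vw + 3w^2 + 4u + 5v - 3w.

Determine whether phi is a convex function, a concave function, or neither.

phi is quadratic, so its Hessian is the constant matrix H = [[6, -2, -2], [-2, 4, 2], [-2, 2, 6]].
Leading principal minors: 6, 20, 96.
All positive ⇒ H ≻ 0 ⇒ convex.

convex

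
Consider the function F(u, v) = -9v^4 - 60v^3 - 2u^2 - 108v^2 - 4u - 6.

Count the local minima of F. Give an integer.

F separates as a function of u plus a function of v, so ∇F=0 decouples.
∂F/∂u = -4(u + 1) = 0 at u ∈ {-1}; ∂F/∂v = -36v(v + 2)(v + 3) = 0 at v ∈ {-3, -2, 0}.
The Hessian is diagonal: diag(F_uu, F_vv). Second derivatives: F_uu(-1)=-4; F_vv(-3)=-108, F_vv(-2)=72, F_vv(0)=-216.
Local minima occur where both diagonal entries positive: none. Count: 0.

0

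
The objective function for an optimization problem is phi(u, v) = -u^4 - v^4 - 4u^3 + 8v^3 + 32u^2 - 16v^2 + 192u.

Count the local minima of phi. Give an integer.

phi separates as a function of u plus a function of v, so ∇phi=0 decouples.
∂phi/∂u = -4(u - 4)(u + 3)(u + 4) = 0 at u ∈ {-4, -3, 4}; ∂phi/∂v = -4v(v - 4)(v - 2) = 0 at v ∈ {0, 2, 4}.
The Hessian is diagonal: diag(phi_uu, phi_vv). Second derivatives: phi_uu(-4)=-32, phi_uu(-3)=28, phi_uu(4)=-224; phi_vv(0)=-32, phi_vv(2)=16, phi_vv(4)=-32.
Local minima occur where both diagonal entries positive: (-3, 2). Count: 1.

1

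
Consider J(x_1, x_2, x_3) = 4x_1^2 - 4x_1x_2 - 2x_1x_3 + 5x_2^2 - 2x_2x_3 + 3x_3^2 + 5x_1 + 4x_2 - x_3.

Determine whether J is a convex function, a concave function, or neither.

convex

J is quadratic, so its Hessian is the constant matrix H = [[8, -4, -2], [-4, 10, -2], [-2, -2, 6]].
Leading principal minors: 8, 64, 280.
All positive ⇒ H ≻ 0 ⇒ convex.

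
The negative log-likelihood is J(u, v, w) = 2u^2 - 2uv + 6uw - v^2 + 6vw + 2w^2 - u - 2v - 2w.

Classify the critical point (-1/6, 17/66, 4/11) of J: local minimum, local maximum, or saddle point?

The Hessian is constant: H = [[4, -2, 6], [-2, -2, 6], [6, 6, 4]].
Leading principal minors: Δ₁ = 4, Δ₂ = -12, Δ₃ = -264.
The minors fit neither the all-positive nor the alternating-sign pattern, so H is indefinite: a saddle point.

saddle point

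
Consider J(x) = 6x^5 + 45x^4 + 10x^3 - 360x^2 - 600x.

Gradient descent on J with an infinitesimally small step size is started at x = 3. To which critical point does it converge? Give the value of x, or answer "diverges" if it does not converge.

J'(x) = 30(x - 2)(x + 1)(x + 2)(x + 5), so J'(3) = 4800.
Gradient descent moves in the -J' direction, i.e. x is decreasing.
The nearest critical point in that direction is x = 2, where J'' = 2520 > 0 (a local minimum). The iterate converges there.

2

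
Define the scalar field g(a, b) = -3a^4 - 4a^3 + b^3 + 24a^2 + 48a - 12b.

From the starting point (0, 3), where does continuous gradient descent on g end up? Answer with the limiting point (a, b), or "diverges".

g is separable, so gradient descent decouples: a follows -∂g/∂a, b follows -∂g/∂b.
∂g/∂a = -12(a - 2)(a + 1)(a + 2); at a=0 this is 48, so a decreases.
∂g/∂b = 3(b - 2)(b + 2); at b=3 this is 15, so b decreases.
a converges to its nearest critical value -1 (a local min of the a-part); b converges to 2. The iterate converges to (-1, 2).

(-1, 2)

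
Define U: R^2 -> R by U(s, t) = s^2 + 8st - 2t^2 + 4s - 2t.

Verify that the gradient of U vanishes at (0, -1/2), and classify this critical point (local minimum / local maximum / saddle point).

∇U = (2s + 8t + 4, 8s - 4t - 2); substituting (0, -1/2) gives ∇U = (0, 0), so (0, -1/2) is indeed a critical point.
The Hessian of U is constant: H = [[2, 8], [8, -4]].
det(H) = 2·(-4) − 8² = -72.
Since det(H) < 0, H is indefinite and the critical point is a saddle point.

saddle point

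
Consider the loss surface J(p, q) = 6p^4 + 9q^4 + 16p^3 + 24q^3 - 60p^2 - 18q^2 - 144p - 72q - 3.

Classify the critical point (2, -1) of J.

The mixed partial ∂²J/∂p∂q is 0, so the Hessian at any point is diag(J_pp, J_qq) = diag(24(3p^2 + 4p - 5), 36(3q^2 + 4q - 1)).
At (2, -1): H = diag(360, -72).
The eigenvalues have opposite signs, so H is indefinite: a saddle point.

saddle point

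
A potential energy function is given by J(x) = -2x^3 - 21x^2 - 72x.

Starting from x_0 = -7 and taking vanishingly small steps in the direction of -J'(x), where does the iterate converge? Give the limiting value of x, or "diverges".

J'(x) = -6(x + 3)(x + 4), so J'(-7) = -72.
Gradient descent moves in the -J' direction, i.e. x is increasing.
The nearest critical point in that direction is x = -4, where J'' = 6 > 0 (a local minimum). The iterate converges there.

-4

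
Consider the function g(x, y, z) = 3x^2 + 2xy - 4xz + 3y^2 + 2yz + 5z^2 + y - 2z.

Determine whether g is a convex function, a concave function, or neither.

g is quadratic, so its Hessian is the constant matrix H = [[6, 2, -4], [2, 6, 2], [-4, 2, 10]].
Leading principal minors: 6, 32, 168.
All positive ⇒ H ≻ 0 ⇒ convex.

convex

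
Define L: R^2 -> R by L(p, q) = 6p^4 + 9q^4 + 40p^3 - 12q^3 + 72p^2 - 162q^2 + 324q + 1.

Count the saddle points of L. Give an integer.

4

L separates as a function of p plus a function of q, so ∇L=0 decouples.
∂L/∂p = 24p(p + 2)(p + 3) = 0 at p ∈ {-3, -2, 0}; ∂L/∂q = 36(q - 3)(q - 1)(q + 3) = 0 at q ∈ {-3, 1, 3}.
The Hessian is diagonal: diag(L_pp, L_qq). Second derivatives: L_pp(-3)=72, L_pp(-2)=-48, L_pp(0)=144; L_qq(-3)=864, L_qq(1)=-288, L_qq(3)=432.
Saddle points occur where the two diagonal entries have opposite signs: (-3, 1), (-2, -3), (-2, 3), (0, 1). Count: 4.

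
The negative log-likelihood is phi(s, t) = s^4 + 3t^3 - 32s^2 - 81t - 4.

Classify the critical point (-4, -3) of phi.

The mixed partial ∂²phi/∂s∂t is 0, so the Hessian at any point is diag(phi_ss, phi_tt) = diag(4(3s^2 - 16), 18t).
At (-4, -3): H = diag(128, -54).
The eigenvalues have opposite signs, so H is indefinite: a saddle point.

saddle point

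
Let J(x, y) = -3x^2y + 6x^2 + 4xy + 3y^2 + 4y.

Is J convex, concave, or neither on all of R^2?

The term -3x^2y is cubic, so the Hessian is not constant.
∂²J/∂x² = -6y + 12, which takes both signs as y varies (negative for sufficiently large y). A diagonal entry of the Hessian changing sign means the Hessian is neither positive- nor negative-semidefinite on all of R^2.

neither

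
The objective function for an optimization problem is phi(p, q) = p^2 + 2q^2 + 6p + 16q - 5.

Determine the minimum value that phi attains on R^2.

-46

phi(p,q) separates as A(p) + B(q) − 5, so its minimum is min A + min B − 5.
A'(p) = 2p + 6 vanishes at p ∈ {-3}; B'(q) = 4q + 16 vanishes at q ∈ {-4}.
Local minima of A (where A''>0): A(-3)=-9. Local minima of B: B(-4)=-32.
So the global minimum of phi is A(-3) + B(-4) − 5 = -9 − 32 − 5 = -46, attained at (-3, -4).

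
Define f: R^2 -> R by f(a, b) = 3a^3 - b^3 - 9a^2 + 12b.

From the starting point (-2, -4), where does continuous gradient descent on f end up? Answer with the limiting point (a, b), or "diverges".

diverges

f is separable, so gradient descent decouples: a follows -∂f/∂a, b follows -∂f/∂b.
∂f/∂a = 9a(a - 2); at a=-2 this is 72, so a decreases.
∂f/∂b = -3(b - 2)(b + 2); at b=-4 this is -36, so b increases.
The a-coordinate has no critical point in that direction and runs off to infinity.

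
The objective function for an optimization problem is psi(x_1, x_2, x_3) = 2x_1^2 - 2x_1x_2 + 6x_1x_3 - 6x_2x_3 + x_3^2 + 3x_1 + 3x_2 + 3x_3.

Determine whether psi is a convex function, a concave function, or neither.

psi is quadratic, so its Hessian is the constant matrix H = [[4, -2, 6], [-2, 0, -6], [6, -6, 2]].
Leading principal minors: 4, -4, -8.
Neither pattern holds ⇒ H is indefinite ⇒ neither convex nor concave.

neither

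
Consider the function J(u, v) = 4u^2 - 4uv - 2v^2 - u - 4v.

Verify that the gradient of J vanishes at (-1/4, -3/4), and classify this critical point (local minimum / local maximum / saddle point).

saddle point

∇J = (8u - 4v - 1, -4u - 4v - 4); substituting (-1/4, -3/4) gives ∇J = (0, 0), so (-1/4, -3/4) is indeed a critical point.
The Hessian of J is constant: H = [[8, -4], [-4, -4]].
det(H) = 8·(-4) − (-4)² = -48.
Since det(H) < 0, H is indefinite and the critical point is a saddle point.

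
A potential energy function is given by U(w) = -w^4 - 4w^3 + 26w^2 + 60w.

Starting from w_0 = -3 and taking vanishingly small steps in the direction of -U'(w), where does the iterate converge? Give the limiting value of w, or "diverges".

U'(w) = -4(w - 3)(w + 1)(w + 5), so U'(-3) = -96.
Gradient descent moves in the -U' direction, i.e. w is increasing.
The nearest critical point in that direction is w = -1, where U'' = 64 > 0 (a local minimum). The iterate converges there.

-1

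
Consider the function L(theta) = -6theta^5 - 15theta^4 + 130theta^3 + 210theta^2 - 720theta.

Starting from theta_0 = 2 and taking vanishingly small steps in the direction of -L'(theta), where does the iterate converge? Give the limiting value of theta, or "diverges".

1

L'(theta) = -30(theta - 3)(theta - 1)(theta + 2)(theta + 4), so L'(2) = 720.
Gradient descent moves in the -L' direction, i.e. theta is decreasing.
The nearest critical point in that direction is theta = 1, where L'' = 900 > 0 (a local minimum). The iterate converges there.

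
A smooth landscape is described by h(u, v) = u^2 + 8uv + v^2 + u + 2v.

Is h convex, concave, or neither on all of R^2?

neither

h is quadratic, so its Hessian is the constant matrix H = [[2, 8], [8, 2]].
det(H) = -60, tr(H) = 4.
det(H) < 0, so H is indefinite: neither convex nor concave.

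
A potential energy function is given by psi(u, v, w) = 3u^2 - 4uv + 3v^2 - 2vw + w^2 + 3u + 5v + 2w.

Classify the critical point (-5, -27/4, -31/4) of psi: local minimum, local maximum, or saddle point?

The Hessian is constant: H = [[6, -4, 0], [-4, 6, -2], [0, -2, 2]].
Leading principal minors: Δ₁ = 6, Δ₂ = 20, Δ₃ = 16.
All leading minors are positive, so H is positive definite: a local minimum.

local minimum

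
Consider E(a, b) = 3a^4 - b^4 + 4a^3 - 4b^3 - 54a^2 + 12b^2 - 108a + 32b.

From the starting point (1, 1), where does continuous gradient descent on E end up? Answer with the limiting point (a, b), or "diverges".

(3, -1)

E is separable, so gradient descent decouples: a follows -∂E/∂a, b follows -∂E/∂b.
∂E/∂a = 12(a - 3)(a + 1)(a + 3); at a=1 this is -192, so a increases.
∂E/∂b = -4(b - 2)(b + 1)(b + 4); at b=1 this is 40, so b decreases.
a converges to its nearest critical value 3 (a local min of the a-part); b converges to -1. The iterate converges to (3, -1).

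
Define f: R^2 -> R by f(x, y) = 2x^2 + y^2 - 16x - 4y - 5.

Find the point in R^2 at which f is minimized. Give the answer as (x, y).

(4, 2)

f(x,y) separates as P(x) + Q(y) − 5, so its minimum is min P + min Q − 5.
P'(x) = 4x - 16 vanishes at x ∈ {4}; Q'(y) = 2y - 4 vanishes at y ∈ {2}.
Local minima of P (where P''>0): P(4)=-32. Local minima of Q: Q(2)=-4.
So the global minimum of f is P(4) + Q(2) − 5 = -32 − 4 − 5 = -41, attained at (4, 2).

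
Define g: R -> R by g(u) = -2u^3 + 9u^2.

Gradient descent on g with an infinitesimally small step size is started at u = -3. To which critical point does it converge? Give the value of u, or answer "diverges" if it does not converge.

0

g'(u) = -6u(u - 3), so g'(-3) = -108.
Gradient descent moves in the -g' direction, i.e. u is increasing.
The nearest critical point in that direction is u = 0, where g'' = 18 > 0 (a local minimum). The iterate converges there.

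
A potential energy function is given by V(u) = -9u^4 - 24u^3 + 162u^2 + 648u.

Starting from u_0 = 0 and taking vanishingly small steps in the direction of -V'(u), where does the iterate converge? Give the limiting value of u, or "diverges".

V'(u) = -36(u - 3)(u + 2)(u + 3), so V'(0) = 648.
Gradient descent moves in the -V' direction, i.e. u is decreasing.
The nearest critical point in that direction is u = -2, where V'' = 180 > 0 (a local minimum). The iterate converges there.

-2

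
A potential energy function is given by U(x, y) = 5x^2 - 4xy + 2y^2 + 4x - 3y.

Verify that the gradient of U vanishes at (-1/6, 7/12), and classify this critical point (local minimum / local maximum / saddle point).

local minimum

∇U = (10x - 4y + 4, -4x + 4y - 3); substituting (-1/6, 7/12) gives ∇U = (0, 0), so (-1/6, 7/12) is indeed a critical point.
The Hessian of U is constant: H = [[10, -4], [-4, 4]].
det(H) = 10·4 − (-4)² = 24.
det(H) > 0 and tr(H) = 14 > 0, so H is positive definite and the point is a local minimum.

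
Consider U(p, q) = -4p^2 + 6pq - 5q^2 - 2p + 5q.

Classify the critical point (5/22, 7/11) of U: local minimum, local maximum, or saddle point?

The Hessian of U is constant: H = [[-8, 6], [6, -10]].
det(H) = (-8)·(-10) − 6² = 44.
det(H) > 0 and tr(H) = -18 < 0, so H is negative definite and the point is a local maximum.

local maximum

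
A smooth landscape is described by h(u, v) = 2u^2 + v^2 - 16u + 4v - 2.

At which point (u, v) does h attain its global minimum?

h(u,v) separates as P(u) + Q(v) − 2, so its minimum is min P + min Q − 2.
P'(u) = 4u - 16 vanishes at u ∈ {4}; Q'(v) = 2v + 4 vanishes at v ∈ {-2}.
Local minima of P (where P''>0): P(4)=-32. Local minima of Q: Q(-2)=-4.
So the global minimum of h is P(4) + Q(-2) − 2 = -32 − 4 − 2 = -38, attained at (4, -2).

(4, -2)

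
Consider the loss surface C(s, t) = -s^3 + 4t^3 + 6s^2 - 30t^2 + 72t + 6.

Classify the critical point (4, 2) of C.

local maximum

The mixed partial ∂²C/∂s∂t is 0, so the Hessian at any point is diag(C_ss, C_tt) = diag(6(-s + 2), 12(2t - 5)).
At (4, 2): H = diag(-12, -12).
Both eigenvalues are negative, so H is negative definite: a local maximum.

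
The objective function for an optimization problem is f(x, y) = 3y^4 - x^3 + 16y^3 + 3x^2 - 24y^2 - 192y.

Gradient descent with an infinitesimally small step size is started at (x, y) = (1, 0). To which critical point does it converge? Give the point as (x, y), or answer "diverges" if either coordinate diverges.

f is separable, so gradient descent decouples: x follows -∂f/∂x, y follows -∂f/∂y.
∂f/∂x = -3x(x - 2); at x=1 this is 3, so x decreases.
∂f/∂y = 12(y - 2)(y + 2)(y + 4); at y=0 this is -192, so y increases.
x converges to its nearest critical value 0 (a local min of the x-part); y converges to 2. The iterate converges to (0, 2).

(0, 2)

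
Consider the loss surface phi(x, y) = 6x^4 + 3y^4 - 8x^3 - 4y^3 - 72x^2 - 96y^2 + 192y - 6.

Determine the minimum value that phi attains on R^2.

phi(x,y) separates as P(x) + Q(y) − 6, so its minimum is min P + min Q − 6.
P'(x) = 24x(x - 3)(x + 2) vanishes at x ∈ {-2, 0, 3}; Q'(y) = 12(y - 4)(y - 1)(y + 4) vanishes at y ∈ {-4, 1, 4}.
Local minima of P (where P''>0): P(-2)=-128, P(3)=-378. Local minima of Q: Q(-4)=-1280, Q(4)=-256.
So the global minimum of phi is P(3) + Q(-4) − 6 = -378 − 1280 − 6 = -1664, attained at (3, -4).

-1664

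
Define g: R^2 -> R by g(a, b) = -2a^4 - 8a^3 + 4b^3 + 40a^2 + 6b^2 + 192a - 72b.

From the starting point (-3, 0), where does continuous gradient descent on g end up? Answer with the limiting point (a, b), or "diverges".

(-2, 2)

g is separable, so gradient descent decouples: a follows -∂g/∂a, b follows -∂g/∂b.
∂g/∂a = -8(a - 3)(a + 2)(a + 4); at a=-3 this is -48, so a increases.
∂g/∂b = 12(b - 2)(b + 3); at b=0 this is -72, so b increases.
a converges to its nearest critical value -2 (a local min of the a-part); b converges to 2. The iterate converges to (-2, 2).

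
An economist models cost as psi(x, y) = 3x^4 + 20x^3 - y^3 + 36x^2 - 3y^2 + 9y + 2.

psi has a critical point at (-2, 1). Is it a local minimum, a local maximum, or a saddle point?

The mixed partial ∂²psi/∂x∂y is 0, so the Hessian at any point is diag(psi_xx, psi_yy) = diag(12(3x^2 + 10x + 6), -6(y + 1)).
At (-2, 1): H = diag(-24, -12).
Both eigenvalues are negative, so H is negative definite: a local maximum.

local maximum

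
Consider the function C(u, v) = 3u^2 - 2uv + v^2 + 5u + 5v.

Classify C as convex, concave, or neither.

C is quadratic, so its Hessian is the constant matrix H = [[6, -2], [-2, 2]].
det(H) = 8, tr(H) = 8.
det(H) > 0 and tr(H) > 0, so H is positive definite everywhere: convex.

convex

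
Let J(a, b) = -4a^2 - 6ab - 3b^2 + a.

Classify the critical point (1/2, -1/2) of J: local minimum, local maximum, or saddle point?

local maximum

The Hessian of J is constant: H = [[-8, -6], [-6, -6]].
det(H) = (-8)·(-6) − (-6)² = 12.
det(H) > 0 and tr(H) = -14 < 0, so H is negative definite and the point is a local maximum.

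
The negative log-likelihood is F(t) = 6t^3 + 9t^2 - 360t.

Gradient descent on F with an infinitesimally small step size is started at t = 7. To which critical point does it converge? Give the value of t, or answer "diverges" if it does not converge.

4

F'(t) = 18(t - 4)(t + 5), so F'(7) = 648.
Gradient descent moves in the -F' direction, i.e. t is decreasing.
The nearest critical point in that direction is t = 4, where F'' = 162 > 0 (a local minimum). The iterate converges there.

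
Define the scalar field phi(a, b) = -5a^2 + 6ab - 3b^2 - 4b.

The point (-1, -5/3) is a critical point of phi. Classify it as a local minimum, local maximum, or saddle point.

The Hessian of phi is constant: H = [[-10, 6], [6, -6]].
det(H) = (-10)·(-6) − 6² = 24.
det(H) > 0 and tr(H) = -16 < 0, so H is negative definite and the point is a local maximum.

local maximum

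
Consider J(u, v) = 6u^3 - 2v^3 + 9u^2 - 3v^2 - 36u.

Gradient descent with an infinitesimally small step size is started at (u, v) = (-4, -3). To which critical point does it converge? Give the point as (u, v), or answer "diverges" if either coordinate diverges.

diverges

J is separable, so gradient descent decouples: u follows -∂J/∂u, v follows -∂J/∂v.
∂J/∂u = 18(u - 1)(u + 2); at u=-4 this is 180, so u decreases.
∂J/∂v = -6v(v + 1); at v=-3 this is -36, so v increases.
The u-coordinate has no critical point in that direction and runs off to infinity.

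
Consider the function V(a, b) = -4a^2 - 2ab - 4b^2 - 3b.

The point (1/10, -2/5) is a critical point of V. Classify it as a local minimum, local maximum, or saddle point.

local maximum

The Hessian of V is constant: H = [[-8, -2], [-2, -8]].
det(H) = (-8)·(-8) − (-2)² = 60.
det(H) > 0 and tr(H) = -16 < 0, so H is negative definite and the point is a local maximum.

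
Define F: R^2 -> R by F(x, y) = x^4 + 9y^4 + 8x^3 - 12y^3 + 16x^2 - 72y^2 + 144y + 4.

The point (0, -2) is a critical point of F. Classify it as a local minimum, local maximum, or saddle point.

local minimum

The mixed partial ∂²F/∂x∂y is 0, so the Hessian at any point is diag(F_xx, F_yy) = diag(4(3x^2 + 12x + 8), 36(3y^2 - 2y - 4)).
At (0, -2): H = diag(32, 432).
Both eigenvalues are positive, so H is positive definite: a local minimum.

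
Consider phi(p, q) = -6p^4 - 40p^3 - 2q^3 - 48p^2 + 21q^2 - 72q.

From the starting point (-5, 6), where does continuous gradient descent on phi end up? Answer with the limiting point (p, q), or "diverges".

diverges

phi is separable, so gradient descent decouples: p follows -∂phi/∂p, q follows -∂phi/∂q.
∂phi/∂p = -24p(p + 1)(p + 4); at p=-5 this is 480, so p decreases.
∂phi/∂q = -6(q - 4)(q - 3); at q=6 this is -36, so q increases.
The p-coordinate has no critical point in that direction and runs off to infinity.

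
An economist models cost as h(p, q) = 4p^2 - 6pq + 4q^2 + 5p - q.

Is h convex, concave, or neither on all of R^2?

convex

h is quadratic, so its Hessian is the constant matrix H = [[8, -6], [-6, 8]].
det(H) = 28, tr(H) = 16.
det(H) > 0 and tr(H) > 0, so H is positive definite everywhere: convex.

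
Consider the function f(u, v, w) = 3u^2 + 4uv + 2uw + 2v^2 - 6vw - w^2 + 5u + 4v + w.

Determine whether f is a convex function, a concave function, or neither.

neither

f is quadratic, so its Hessian is the constant matrix H = [[6, 4, 2], [4, 4, -6], [2, -6, -2]].
Leading principal minors: 6, 8, -344.
Neither pattern holds ⇒ H is indefinite ⇒ neither convex nor concave.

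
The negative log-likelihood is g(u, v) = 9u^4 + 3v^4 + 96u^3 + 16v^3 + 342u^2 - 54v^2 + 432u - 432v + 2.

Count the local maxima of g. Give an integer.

1

g separates as a function of u plus a function of v, so ∇g=0 decouples.
∂g/∂u = 36(u + 1)(u + 3)(u + 4) = 0 at u ∈ {-4, -3, -1}; ∂g/∂v = 12(v - 3)(v + 3)(v + 4) = 0 at v ∈ {-4, -3, 3}.
The Hessian is diagonal: diag(g_uu, g_vv). Second derivatives: g_uu(-4)=108, g_uu(-3)=-72, g_uu(-1)=216; g_vv(-4)=84, g_vv(-3)=-72, g_vv(3)=504.
Local maxima occur where both diagonal entries negative: (-3, -3). Count: 1.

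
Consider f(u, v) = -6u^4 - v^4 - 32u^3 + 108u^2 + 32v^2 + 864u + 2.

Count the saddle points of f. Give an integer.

f separates as a function of u plus a function of v, so ∇f=0 decouples.
∂f/∂u = -24(u - 3)(u + 3)(u + 4) = 0 at u ∈ {-4, -3, 3}; ∂f/∂v = -4v(v - 4)(v + 4) = 0 at v ∈ {-4, 0, 4}.
The Hessian is diagonal: diag(f_uu, f_vv). Second derivatives: f_uu(-4)=-168, f_uu(-3)=144, f_uu(3)=-1008; f_vv(-4)=-128, f_vv(0)=64, f_vv(4)=-128.
Saddle points occur where the two diagonal entries have opposite signs: (-4, 0), (-3, -4), (-3, 4), (3, 0). Count: 4.

4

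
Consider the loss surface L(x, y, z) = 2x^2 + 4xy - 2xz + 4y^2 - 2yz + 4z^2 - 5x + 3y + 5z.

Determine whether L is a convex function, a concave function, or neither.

L is quadratic, so its Hessian is the constant matrix H = [[4, 4, -2], [4, 8, -2], [-2, -2, 8]].
Leading principal minors: 4, 16, 112.
All positive ⇒ H ≻ 0 ⇒ convex.

convex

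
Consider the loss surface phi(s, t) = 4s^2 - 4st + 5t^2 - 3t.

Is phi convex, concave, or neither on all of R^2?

phi is quadratic, so its Hessian is the constant matrix H = [[8, -4], [-4, 10]].
det(H) = 64, tr(H) = 18.
det(H) > 0 and tr(H) > 0, so H is positive definite everywhere: convex.

convex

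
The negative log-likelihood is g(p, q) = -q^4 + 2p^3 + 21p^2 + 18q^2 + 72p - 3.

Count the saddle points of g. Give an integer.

3

g separates as a function of p plus a function of q, so ∇g=0 decouples.
∂g/∂p = 6(p + 3)(p + 4) = 0 at p ∈ {-4, -3}; ∂g/∂q = -4q(q - 3)(q + 3) = 0 at q ∈ {-3, 0, 3}.
The Hessian is diagonal: diag(g_pp, g_qq). Second derivatives: g_pp(-4)=-6, g_pp(-3)=6; g_qq(-3)=-72, g_qq(0)=36, g_qq(3)=-72.
Saddle points occur where the two diagonal entries have opposite signs: (-4, 0), (-3, -3), (-3, 3). Count: 3.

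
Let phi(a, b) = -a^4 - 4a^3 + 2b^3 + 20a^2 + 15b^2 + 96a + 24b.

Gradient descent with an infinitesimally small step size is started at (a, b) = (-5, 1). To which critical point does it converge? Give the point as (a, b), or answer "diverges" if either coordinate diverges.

diverges

phi is separable, so gradient descent decouples: a follows -∂phi/∂a, b follows -∂phi/∂b.
∂phi/∂a = -4(a - 3)(a + 2)(a + 4); at a=-5 this is 96, so a decreases.
∂phi/∂b = 6(b + 1)(b + 4); at b=1 this is 60, so b decreases.
The a-coordinate has no critical point in that direction and runs off to infinity.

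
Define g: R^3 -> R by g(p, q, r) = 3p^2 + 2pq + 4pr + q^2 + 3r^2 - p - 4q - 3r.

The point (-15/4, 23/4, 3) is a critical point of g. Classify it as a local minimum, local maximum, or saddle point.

local minimum

The Hessian is constant: H = [[6, 2, 4], [2, 2, 0], [4, 0, 6]].
Leading principal minors: Δ₁ = 6, Δ₂ = 8, Δ₃ = 16.
All leading minors are positive, so H is positive definite: a local minimum.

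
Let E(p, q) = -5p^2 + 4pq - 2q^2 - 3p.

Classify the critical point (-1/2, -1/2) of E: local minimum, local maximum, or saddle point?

The Hessian of E is constant: H = [[-10, 4], [4, -4]].
det(H) = (-10)·(-4) − 4² = 24.
det(H) > 0 and tr(H) = -14 < 0, so H is negative definite and the point is a local maximum.

local maximum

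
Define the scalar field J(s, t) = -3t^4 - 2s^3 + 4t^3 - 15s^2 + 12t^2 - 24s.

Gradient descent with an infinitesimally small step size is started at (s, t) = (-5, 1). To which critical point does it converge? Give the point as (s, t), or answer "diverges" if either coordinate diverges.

(-4, 0)

J is separable, so gradient descent decouples: s follows -∂J/∂s, t follows -∂J/∂t.
∂J/∂s = -6(s + 1)(s + 4); at s=-5 this is -24, so s increases.
∂J/∂t = -12t(t - 2)(t + 1); at t=1 this is 24, so t decreases.
s converges to its nearest critical value -4 (a local min of the s-part); t converges to 0. The iterate converges to (-4, 0).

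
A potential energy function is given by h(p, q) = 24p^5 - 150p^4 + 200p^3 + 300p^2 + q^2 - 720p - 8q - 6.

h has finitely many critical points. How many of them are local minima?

h separates as a function of p plus a function of q, so ∇h=0 decouples.
∂h/∂p = 120(p - 3)(p - 2)(p - 1)(p + 1) = 0 at p ∈ {-1, 1, 2, 3}; ∂h/∂q = 2(q - 4) = 0 at q ∈ {4}.
The Hessian is diagonal: diag(h_pp, h_qq). Second derivatives: h_pp(-1)=-2880, h_pp(1)=480, h_pp(2)=-360, h_pp(3)=960; h_qq(4)=2.
Local minima occur where both diagonal entries positive: (1, 4), (3, 4). Count: 2.

2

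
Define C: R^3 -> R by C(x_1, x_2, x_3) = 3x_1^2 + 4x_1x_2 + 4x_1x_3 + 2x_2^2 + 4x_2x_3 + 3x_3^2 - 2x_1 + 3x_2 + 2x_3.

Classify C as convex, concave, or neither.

convex

C is quadratic, so its Hessian is the constant matrix H = [[6, 4, 4], [4, 4, 4], [4, 4, 6]].
Leading principal minors: 6, 8, 16.
All positive ⇒ H ≻ 0 ⇒ convex.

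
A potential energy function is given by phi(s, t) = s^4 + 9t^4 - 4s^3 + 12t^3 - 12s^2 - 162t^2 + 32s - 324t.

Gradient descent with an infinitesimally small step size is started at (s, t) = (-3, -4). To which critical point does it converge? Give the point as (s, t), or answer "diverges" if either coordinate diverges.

phi is separable, so gradient descent decouples: s follows -∂phi/∂s, t follows -∂phi/∂t.
∂phi/∂s = 4(s - 4)(s - 1)(s + 2); at s=-3 this is -112, so s increases.
∂phi/∂t = 36(t - 3)(t + 1)(t + 3); at t=-4 this is -756, so t increases.
s converges to its nearest critical value -2 (a local min of the s-part); t converges to -3. The iterate converges to (-2, -3).

(-2, -3)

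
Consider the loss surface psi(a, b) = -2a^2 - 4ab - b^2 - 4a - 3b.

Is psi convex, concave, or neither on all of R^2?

psi is quadratic, so its Hessian is the constant matrix H = [[-4, -4], [-4, -2]].
det(H) = -8, tr(H) = -6.
det(H) < 0, so H is indefinite: neither convex nor concave.

neither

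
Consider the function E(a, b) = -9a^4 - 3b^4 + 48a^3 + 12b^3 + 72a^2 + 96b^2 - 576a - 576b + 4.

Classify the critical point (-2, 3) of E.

saddle point

The mixed partial ∂²E/∂a∂b is 0, so the Hessian at any point is diag(E_aa, E_bb) = diag(36(-3a^2 + 8a + 4), 12(-3b^2 + 6b + 16)).
At (-2, 3): H = diag(-864, 84).
The eigenvalues have opposite signs, so H is indefinite: a saddle point.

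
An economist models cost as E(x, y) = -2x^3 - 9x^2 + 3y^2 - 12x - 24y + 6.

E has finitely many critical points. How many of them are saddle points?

1

E separates as a function of x plus a function of y, so ∇E=0 decouples.
∂E/∂x = -6(x + 1)(x + 2) = 0 at x ∈ {-2, -1}; ∂E/∂y = 6(y - 4) = 0 at y ∈ {4}.
The Hessian is diagonal: diag(E_xx, E_yy). Second derivatives: E_xx(-2)=6, E_xx(-1)=-6; E_yy(4)=6.
Saddle points occur where the two diagonal entries have opposite signs: (-1, 4). Count: 1.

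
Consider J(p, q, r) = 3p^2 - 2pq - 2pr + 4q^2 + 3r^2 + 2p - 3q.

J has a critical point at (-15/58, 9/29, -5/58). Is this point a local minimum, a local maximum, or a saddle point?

local minimum

The Hessian is constant: H = [[6, -2, -2], [-2, 8, 0], [-2, 0, 6]].
Leading principal minors: Δ₁ = 6, Δ₂ = 44, Δ₃ = 232.
All leading minors are positive, so H is positive definite: a local minimum.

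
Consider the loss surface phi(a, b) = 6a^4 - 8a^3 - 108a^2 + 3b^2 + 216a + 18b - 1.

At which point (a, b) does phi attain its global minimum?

(-3, -3)

phi(a,b) separates as P(a) + Q(b) − 1, so its minimum is min P + min Q − 1.
P'(a) = 24(a - 3)(a - 1)(a + 3) vanishes at a ∈ {-3, 1, 3}; Q'(b) = 6b + 18 vanishes at b ∈ {-3}.
Local minima of P (where P''>0): P(-3)=-918, P(3)=-54. Local minima of Q: Q(-3)=-27.
So the global minimum of phi is P(-3) + Q(-3) − 1 = -918 − 27 − 1 = -946, attained at (-3, -3).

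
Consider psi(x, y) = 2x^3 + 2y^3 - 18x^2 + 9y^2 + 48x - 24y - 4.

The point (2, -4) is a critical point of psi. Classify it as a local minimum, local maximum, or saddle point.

The mixed partial ∂²psi/∂x∂y is 0, so the Hessian at any point is diag(psi_xx, psi_yy) = diag(12(x - 3), 6(2y + 3)).
At (2, -4): H = diag(-12, -30).
Both eigenvalues are negative, so H is negative definite: a local maximum.

local maximum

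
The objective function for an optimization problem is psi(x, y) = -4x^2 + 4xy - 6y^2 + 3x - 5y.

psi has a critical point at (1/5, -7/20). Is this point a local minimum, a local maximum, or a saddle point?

local maximum

The Hessian of psi is constant: H = [[-8, 4], [4, -12]].
det(H) = (-8)·(-12) − 4² = 80.
det(H) > 0 and tr(H) = -20 < 0, so H is negative definite and the point is a local maximum.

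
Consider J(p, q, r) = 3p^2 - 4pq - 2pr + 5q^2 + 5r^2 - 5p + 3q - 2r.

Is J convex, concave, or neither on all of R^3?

convex

J is quadratic, so its Hessian is the constant matrix H = [[6, -4, -2], [-4, 10, 0], [-2, 0, 10]].
Leading principal minors: 6, 44, 400.
All positive ⇒ H ≻ 0 ⇒ convex.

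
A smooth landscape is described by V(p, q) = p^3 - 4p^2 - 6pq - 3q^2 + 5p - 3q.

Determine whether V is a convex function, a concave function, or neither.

neither

The term p^3 is cubic, so the Hessian is not constant.
∂²V/∂p² = 6p - 8, which takes both signs as p varies (negative for sufficiently negative p). A diagonal entry of the Hessian changing sign means the Hessian is neither positive- nor negative-semidefinite on all of R^2.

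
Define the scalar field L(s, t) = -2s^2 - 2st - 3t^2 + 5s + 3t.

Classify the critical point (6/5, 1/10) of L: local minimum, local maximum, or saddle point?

local maximum

The Hessian of L is constant: H = [[-4, -2], [-2, -6]].
det(H) = (-4)·(-6) − (-2)² = 20.
det(H) > 0 and tr(H) = -10 < 0, so H is negative definite and the point is a local maximum.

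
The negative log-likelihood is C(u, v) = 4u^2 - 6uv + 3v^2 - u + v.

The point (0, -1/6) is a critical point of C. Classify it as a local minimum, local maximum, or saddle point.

local minimum

The Hessian of C is constant: H = [[8, -6], [-6, 6]].
det(H) = 8·6 − (-6)² = 12.
det(H) > 0 and tr(H) = 14 > 0, so H is positive definite and the point is a local minimum.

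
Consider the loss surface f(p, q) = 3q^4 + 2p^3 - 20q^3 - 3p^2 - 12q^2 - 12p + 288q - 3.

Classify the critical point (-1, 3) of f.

local maximum

The mixed partial ∂²f/∂p∂q is 0, so the Hessian at any point is diag(f_pp, f_qq) = diag(6(2p - 1), 12(3q^2 - 10q - 2)).
At (-1, 3): H = diag(-18, -60).
Both eigenvalues are negative, so H is negative definite: a local maximum.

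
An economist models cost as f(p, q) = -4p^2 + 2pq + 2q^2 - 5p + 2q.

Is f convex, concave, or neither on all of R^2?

f is quadratic, so its Hessian is the constant matrix H = [[-8, 2], [2, 4]].
det(H) = -36, tr(H) = -4.
det(H) < 0, so H is indefinite: neither convex nor concave.

neither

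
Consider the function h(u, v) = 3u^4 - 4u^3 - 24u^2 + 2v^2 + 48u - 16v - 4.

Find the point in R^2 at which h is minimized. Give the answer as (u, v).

h(u,v) separates as P(u) + Q(v) − 4, so its minimum is min P + min Q − 4.
P'(u) = 12(u - 2)(u - 1)(u + 2) vanishes at u ∈ {-2, 1, 2}; Q'(v) = 4v - 16 vanishes at v ∈ {4}.
Local minima of P (where P''>0): P(-2)=-112, P(2)=16. Local minima of Q: Q(4)=-32.
So the global minimum of h is P(-2) + Q(4) − 4 = -112 − 32 − 4 = -148, attained at (-2, 4).

(-2, 4)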